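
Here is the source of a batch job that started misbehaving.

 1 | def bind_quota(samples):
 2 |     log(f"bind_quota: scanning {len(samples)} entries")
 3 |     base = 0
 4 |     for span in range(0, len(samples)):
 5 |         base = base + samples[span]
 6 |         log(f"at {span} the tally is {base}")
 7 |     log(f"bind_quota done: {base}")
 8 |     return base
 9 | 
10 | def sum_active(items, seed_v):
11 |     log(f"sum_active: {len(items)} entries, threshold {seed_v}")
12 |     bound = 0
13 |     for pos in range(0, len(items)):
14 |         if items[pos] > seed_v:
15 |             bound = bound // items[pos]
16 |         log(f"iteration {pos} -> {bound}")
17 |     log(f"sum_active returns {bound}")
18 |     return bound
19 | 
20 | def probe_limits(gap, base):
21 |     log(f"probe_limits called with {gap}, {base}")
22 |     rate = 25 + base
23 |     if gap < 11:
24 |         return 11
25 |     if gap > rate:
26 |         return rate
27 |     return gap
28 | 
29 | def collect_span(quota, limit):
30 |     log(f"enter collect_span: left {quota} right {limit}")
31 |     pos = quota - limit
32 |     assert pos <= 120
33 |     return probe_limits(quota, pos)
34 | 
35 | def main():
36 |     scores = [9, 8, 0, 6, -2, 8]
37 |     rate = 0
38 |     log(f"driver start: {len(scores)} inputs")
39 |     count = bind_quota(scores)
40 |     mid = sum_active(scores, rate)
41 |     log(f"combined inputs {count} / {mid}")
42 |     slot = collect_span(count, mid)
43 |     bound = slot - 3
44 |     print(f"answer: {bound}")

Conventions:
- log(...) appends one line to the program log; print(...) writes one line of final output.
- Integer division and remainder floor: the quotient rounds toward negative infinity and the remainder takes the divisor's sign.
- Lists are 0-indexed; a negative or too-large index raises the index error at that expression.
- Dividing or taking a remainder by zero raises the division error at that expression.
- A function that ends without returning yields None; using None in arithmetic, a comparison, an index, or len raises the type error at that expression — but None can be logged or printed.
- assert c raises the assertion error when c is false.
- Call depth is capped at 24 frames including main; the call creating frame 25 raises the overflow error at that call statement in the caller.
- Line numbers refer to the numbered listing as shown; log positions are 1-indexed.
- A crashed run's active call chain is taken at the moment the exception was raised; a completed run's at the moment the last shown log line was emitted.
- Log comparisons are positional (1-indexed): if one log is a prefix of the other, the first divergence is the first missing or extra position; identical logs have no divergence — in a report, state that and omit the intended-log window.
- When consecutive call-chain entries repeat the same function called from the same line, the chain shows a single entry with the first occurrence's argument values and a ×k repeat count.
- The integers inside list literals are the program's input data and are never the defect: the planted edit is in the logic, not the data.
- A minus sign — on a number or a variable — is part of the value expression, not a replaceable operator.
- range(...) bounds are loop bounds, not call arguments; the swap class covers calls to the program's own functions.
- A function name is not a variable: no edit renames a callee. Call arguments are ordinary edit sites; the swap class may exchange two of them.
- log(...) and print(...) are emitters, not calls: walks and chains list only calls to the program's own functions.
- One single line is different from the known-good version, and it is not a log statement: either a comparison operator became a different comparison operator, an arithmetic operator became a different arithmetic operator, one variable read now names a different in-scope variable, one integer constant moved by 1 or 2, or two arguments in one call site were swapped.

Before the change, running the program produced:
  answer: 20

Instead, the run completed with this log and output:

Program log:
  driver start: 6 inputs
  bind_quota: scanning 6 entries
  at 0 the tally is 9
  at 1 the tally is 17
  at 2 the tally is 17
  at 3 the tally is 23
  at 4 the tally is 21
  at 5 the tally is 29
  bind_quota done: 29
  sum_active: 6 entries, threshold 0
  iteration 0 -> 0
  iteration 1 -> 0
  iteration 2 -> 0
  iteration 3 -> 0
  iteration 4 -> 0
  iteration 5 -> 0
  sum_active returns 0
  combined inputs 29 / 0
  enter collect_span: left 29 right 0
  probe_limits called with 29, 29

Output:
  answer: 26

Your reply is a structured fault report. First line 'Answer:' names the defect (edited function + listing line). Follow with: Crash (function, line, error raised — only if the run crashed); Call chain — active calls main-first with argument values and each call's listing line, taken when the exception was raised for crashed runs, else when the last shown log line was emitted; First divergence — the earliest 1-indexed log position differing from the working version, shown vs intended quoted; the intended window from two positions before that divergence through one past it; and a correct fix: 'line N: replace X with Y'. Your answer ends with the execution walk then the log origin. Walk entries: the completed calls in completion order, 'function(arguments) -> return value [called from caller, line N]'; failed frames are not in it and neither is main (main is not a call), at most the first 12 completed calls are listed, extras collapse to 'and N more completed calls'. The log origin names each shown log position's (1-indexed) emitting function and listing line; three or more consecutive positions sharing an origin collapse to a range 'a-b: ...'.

Answer: the defect is in sum_active at line 15.
The tell: The log first diverges at position 11: the faulty run prints 'iteration 0 -> 0' where the working version prints 'iteration 0 -> 9'.
Call chain: main -> collect_span(29, 0) (called at line 42) -> probe_limits(29, 29) (called at line 33).
First divergence: position 11 — shown 'iteration 0 -> 0', intended 'iteration 0 -> 9'.
Intended log window:
  9: bind_quota done: 29
  10: sum_active: 6 entries, threshold 0
  11: iteration 0 -> 9
  12: iteration 1 -> 17
Execution walk:
  bind_quota([9, 8, 0, 6, -2, 8]) -> 29  [called from main, line 39]
  sum_active([9, 8, 0, 6, -2, 8], 0) -> 0  [called from main, line 40]
  probe_limits(29, 29) -> 29  [called from collect_span, line 33]
  collect_span(29, 0) -> 29  [called from main, line 42]
Origin of each log line:
  1: emitted by main (line 38)
  2: emitted by bind_quota (line 2)
  3-8: emitted by bind_quota (line 6)
  9: emitted by bind_quota (line 7)
  10: emitted by sum_active (line 11)
  11-16: emitted by sum_active (line 16)
  17: emitted by sum_active (line 17)
  18: emitted by main (line 41)
  19: emitted by collect_span (line 30)
  20: emitted by probe_limits (line 21)
A correct fix: line 15: replace `//` with `+`.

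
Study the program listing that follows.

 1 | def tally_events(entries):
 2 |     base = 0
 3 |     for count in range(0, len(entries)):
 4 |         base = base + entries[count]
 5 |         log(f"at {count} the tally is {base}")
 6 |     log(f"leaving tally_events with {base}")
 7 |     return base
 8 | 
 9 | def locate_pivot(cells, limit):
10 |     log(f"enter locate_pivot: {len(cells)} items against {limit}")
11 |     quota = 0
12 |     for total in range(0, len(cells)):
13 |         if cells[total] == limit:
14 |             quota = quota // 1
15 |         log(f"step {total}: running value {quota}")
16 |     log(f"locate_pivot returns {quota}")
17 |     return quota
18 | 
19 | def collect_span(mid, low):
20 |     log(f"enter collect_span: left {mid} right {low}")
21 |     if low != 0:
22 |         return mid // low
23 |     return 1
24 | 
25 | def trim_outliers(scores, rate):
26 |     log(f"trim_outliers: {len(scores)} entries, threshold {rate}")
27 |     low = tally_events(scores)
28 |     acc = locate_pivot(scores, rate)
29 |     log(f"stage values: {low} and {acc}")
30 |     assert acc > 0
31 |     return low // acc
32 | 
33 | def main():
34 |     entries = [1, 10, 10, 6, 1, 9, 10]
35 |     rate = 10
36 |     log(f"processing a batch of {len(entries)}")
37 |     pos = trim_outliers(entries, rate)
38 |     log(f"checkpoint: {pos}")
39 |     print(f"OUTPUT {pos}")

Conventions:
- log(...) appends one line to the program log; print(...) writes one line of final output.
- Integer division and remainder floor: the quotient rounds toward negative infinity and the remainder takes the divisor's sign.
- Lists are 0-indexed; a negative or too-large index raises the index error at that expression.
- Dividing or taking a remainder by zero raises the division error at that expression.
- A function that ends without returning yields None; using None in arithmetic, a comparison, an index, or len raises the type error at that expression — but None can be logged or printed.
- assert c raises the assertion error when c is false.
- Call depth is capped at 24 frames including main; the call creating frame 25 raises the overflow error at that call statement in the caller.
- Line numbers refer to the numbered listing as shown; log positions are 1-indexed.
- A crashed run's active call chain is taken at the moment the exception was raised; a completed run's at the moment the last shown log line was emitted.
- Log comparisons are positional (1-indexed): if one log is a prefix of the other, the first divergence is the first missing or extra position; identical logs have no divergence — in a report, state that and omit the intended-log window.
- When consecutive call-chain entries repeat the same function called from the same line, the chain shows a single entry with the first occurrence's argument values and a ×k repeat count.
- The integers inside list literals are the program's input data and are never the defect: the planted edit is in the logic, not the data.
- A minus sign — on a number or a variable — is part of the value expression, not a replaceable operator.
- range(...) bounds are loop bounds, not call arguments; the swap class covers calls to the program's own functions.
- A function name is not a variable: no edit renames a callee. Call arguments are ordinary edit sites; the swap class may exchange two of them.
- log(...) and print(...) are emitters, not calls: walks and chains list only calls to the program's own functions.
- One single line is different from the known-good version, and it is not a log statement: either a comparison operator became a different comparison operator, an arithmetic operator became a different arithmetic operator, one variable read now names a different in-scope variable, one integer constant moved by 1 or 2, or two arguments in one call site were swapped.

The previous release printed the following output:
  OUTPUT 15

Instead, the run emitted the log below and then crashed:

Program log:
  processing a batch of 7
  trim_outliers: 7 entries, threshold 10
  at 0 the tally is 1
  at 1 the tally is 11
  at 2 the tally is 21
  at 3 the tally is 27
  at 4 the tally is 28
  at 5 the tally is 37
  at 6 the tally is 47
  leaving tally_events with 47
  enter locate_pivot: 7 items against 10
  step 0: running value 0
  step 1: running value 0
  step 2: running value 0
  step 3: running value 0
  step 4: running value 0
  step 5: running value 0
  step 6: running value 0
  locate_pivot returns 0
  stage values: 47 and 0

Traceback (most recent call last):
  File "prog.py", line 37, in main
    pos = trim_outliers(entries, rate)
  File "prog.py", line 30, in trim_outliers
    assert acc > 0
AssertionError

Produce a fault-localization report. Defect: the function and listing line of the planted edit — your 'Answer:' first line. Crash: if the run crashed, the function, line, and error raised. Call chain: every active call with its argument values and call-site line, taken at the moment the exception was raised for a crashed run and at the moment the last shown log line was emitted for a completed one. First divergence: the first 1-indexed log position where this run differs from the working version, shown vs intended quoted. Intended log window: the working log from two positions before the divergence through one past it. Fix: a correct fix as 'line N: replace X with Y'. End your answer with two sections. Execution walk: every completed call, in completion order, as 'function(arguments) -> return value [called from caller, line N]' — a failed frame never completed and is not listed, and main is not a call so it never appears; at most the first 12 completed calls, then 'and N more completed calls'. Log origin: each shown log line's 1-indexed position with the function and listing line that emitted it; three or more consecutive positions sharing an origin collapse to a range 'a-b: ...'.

Answer: the defect is in locate_pivot at line 14.
Key observation: The log first diverges at position 13: the faulty run prints 'step 1: running value 0' where the working version prints 'step 1: running value 1'.
Crash: trim_outliers, line 30, AssertionError.
Call chain: main -> trim_outliers([1, 10, 10, 6, 1, 9, 10], 10) (called at line 37).
First divergence: position 13 — shown 'step 1: running value 0', intended 'step 1: running value 1'.
Intended log window:
  11: enter locate_pivot: 7 items against 10
  12: step 0: running value 0
  13: step 1: running value 1
  14: step 2: running value 2
Execution walk:
  tally_events([1, 10, 10, 6, 1, 9, 10]) -> 47  [called from trim_outliers, line 27]
  locate_pivot([1, 10, 10, 6, 1, 9, 10], 10) -> 0  [called from trim_outliers, line 28]
Origin of each log line:
  1: logged in main at line 36
  2: logged in trim_outliers at line 26
  3-9: logged in tally_events at line 5
  10: logged in tally_events at line 6
  11: logged in locate_pivot at line 10
  12-18: logged in locate_pivot at line 15
  19: logged in locate_pivot at line 16
  20: logged in trim_outliers at line 29
A correct fix: line 14: replace `//` with `+`.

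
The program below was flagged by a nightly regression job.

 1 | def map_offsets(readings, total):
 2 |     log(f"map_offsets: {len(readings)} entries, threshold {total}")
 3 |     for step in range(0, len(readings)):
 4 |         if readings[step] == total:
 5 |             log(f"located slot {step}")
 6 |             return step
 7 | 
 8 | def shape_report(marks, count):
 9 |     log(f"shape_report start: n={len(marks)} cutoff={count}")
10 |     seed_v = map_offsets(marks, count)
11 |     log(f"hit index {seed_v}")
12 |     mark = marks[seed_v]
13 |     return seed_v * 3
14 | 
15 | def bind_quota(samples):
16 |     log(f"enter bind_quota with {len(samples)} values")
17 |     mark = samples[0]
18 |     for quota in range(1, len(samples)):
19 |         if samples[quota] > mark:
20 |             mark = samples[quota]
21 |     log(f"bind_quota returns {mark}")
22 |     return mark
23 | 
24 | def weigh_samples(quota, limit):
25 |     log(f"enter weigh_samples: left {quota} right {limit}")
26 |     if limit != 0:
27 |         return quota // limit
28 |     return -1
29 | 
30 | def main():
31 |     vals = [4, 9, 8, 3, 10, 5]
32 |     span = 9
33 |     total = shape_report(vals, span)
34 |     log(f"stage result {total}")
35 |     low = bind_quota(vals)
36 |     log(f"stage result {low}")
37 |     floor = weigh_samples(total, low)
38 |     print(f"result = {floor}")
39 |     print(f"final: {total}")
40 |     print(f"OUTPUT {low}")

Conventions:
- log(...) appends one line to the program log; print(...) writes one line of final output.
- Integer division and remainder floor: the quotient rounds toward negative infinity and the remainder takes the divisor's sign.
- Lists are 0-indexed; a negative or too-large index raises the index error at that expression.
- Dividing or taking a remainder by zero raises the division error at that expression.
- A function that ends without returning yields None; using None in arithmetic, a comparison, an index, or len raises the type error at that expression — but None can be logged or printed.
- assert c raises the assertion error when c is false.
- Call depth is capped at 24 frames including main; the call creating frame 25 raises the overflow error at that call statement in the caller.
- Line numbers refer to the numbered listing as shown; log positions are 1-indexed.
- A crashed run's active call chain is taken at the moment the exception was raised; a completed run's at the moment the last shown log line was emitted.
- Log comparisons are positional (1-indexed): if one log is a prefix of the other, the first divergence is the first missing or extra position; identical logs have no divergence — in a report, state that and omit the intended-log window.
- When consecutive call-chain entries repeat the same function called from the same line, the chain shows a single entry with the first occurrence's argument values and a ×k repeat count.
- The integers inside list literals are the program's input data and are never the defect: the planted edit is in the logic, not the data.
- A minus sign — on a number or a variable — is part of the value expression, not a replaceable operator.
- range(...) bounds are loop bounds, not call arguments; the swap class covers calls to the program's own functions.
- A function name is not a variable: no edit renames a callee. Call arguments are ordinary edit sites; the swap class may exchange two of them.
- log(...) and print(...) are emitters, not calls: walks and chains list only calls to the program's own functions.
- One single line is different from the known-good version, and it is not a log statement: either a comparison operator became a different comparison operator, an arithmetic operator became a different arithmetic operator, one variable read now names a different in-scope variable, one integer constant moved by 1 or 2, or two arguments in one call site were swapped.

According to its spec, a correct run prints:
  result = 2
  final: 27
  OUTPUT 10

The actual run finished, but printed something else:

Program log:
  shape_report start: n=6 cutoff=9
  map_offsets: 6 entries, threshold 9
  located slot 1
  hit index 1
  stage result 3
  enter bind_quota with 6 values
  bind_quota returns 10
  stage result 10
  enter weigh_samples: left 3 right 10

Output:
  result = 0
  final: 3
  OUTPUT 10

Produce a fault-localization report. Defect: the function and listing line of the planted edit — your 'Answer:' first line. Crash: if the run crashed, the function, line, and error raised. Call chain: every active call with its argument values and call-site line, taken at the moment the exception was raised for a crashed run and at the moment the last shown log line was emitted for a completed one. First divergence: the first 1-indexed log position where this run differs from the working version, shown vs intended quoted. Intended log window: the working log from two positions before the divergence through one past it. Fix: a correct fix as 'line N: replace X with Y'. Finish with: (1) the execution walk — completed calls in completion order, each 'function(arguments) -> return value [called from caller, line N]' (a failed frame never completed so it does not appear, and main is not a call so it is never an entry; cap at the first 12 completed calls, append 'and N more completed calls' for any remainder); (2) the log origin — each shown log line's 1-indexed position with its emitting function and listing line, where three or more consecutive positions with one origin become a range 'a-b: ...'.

Answer: the defect is in shape_report at line 13.
Core observation: Position 5 is the first bad log line: 'stage result 3' should read 'stage result 27'.
Call chain: main -> weigh_samples(3, 10) (called at line 37).
First divergence: position 5 — shown 'stage result 3', intended 'stage result 27'.
Intended log window:
  3: located slot 1
  4: hit index 1
  5: stage result 27
  6: enter bind_quota with 6 values
Execution walk:
  map_offsets([4, 9, 8, 3, 10, 5], 9) -> 1  [called from shape_report, line 10]
  shape_report([4, 9, 8, 3, 10, 5], 9) -> 3  [called from main, line 33]
  bind_quota([4, 9, 8, 3, 10, 5]) -> 10  [called from main, line 35]
  weigh_samples(3, 10) -> 0  [called from main, line 37]
Origin of each log line:
  1: logged in shape_report at line 9
  2: logged in map_offsets at line 2
  3: logged in map_offsets at line 5
  4: logged in shape_report at line 11
  5: logged in main at line 34
  6: logged in bind_quota at line 16
  7: logged in bind_quota at line 21
  8: logged in main at line 36
  9: logged in weigh_samples at line 25
A correct fix: line 13: replace `seed_v` with `mark`.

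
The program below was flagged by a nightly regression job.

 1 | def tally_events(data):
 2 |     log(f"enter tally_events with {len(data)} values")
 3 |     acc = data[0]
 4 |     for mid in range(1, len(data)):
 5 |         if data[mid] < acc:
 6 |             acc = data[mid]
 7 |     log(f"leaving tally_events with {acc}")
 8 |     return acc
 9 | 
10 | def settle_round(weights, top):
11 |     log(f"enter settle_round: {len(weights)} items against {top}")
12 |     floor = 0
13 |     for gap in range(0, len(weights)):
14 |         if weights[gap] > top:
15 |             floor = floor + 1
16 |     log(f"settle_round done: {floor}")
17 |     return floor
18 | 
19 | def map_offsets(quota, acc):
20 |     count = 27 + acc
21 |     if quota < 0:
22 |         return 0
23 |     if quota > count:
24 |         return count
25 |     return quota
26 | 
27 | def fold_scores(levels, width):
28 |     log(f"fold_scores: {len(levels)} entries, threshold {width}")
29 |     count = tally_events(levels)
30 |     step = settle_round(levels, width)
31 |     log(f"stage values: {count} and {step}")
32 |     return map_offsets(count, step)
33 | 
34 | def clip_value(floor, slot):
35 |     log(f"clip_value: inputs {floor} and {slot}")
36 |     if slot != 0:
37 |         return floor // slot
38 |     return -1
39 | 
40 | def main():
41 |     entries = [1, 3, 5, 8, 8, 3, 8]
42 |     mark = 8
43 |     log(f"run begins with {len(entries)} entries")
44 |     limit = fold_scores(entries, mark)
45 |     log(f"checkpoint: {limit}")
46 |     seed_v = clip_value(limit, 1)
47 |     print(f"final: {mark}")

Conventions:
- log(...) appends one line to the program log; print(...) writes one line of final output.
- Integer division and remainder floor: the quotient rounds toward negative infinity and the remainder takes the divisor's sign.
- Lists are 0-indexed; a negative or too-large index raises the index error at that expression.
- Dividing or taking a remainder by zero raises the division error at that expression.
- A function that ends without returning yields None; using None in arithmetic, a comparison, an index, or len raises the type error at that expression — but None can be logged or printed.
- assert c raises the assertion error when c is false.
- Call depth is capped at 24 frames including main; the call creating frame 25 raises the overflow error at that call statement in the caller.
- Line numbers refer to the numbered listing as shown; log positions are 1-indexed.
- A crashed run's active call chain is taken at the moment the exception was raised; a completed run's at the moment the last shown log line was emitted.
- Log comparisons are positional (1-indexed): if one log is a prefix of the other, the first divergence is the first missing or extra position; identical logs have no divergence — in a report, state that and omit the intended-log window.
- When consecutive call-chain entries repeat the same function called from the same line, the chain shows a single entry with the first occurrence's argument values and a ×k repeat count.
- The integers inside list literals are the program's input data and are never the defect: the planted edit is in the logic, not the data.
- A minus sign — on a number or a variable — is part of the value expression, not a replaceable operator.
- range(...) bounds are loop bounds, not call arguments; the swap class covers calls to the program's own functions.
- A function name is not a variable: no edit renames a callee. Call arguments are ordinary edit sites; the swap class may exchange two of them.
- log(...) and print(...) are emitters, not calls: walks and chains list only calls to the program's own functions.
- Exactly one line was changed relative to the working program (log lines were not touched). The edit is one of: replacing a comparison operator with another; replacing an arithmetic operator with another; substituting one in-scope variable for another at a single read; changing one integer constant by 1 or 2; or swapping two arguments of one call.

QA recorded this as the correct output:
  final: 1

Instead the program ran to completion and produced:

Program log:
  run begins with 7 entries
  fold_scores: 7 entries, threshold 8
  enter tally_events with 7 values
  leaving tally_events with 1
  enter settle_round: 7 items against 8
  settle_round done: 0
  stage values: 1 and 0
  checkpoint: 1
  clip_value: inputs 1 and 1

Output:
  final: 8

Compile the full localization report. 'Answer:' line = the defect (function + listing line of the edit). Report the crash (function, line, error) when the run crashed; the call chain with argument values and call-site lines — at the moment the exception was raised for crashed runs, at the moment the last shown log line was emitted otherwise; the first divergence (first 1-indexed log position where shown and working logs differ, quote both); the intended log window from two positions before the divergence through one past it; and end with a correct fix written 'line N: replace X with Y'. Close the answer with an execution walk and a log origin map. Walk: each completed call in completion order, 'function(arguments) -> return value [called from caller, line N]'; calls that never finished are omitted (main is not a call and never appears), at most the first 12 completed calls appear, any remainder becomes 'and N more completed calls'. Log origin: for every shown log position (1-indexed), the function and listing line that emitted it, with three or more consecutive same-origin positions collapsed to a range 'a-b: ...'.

Answer: the defect is in main at line 47.
Key fact: Every logged value matches the working version; the printed result is what differs.
Call chain: main -> clip_value(1, 1) (called at line 46).
First divergence: there is none — every log position agrees.
Execution walk:
  tally_events([1, 3, 5, 8, 8, 3, 8]) -> 1  [called from fold_scores, line 29]
  settle_round([1, 3, 5, 8, 8, 3, 8], 8) -> 0  [called from fold_scores, line 30]
  map_offsets(1, 0) -> 1  [called from fold_scores, line 32]
  fold_scores([1, 3, 5, 8, 8, 3, 8], 8) -> 1  [called from main, line 44]
  clip_value(1, 1) -> 1  [called from main, line 46]
Log line origins:
  1: emitted by main (line 43)
  2: emitted by fold_scores (line 28)
  3: emitted by tally_events (line 2)
  4: emitted by tally_events (line 7)
  5: emitted by settle_round (line 11)
  6: emitted by settle_round (line 16)
  7: emitted by fold_scores (line 31)
  8: emitted by main (line 45)
  9: emitted by clip_value (line 35)
A correct fix: line 47: replace `mark` with `seed_v`.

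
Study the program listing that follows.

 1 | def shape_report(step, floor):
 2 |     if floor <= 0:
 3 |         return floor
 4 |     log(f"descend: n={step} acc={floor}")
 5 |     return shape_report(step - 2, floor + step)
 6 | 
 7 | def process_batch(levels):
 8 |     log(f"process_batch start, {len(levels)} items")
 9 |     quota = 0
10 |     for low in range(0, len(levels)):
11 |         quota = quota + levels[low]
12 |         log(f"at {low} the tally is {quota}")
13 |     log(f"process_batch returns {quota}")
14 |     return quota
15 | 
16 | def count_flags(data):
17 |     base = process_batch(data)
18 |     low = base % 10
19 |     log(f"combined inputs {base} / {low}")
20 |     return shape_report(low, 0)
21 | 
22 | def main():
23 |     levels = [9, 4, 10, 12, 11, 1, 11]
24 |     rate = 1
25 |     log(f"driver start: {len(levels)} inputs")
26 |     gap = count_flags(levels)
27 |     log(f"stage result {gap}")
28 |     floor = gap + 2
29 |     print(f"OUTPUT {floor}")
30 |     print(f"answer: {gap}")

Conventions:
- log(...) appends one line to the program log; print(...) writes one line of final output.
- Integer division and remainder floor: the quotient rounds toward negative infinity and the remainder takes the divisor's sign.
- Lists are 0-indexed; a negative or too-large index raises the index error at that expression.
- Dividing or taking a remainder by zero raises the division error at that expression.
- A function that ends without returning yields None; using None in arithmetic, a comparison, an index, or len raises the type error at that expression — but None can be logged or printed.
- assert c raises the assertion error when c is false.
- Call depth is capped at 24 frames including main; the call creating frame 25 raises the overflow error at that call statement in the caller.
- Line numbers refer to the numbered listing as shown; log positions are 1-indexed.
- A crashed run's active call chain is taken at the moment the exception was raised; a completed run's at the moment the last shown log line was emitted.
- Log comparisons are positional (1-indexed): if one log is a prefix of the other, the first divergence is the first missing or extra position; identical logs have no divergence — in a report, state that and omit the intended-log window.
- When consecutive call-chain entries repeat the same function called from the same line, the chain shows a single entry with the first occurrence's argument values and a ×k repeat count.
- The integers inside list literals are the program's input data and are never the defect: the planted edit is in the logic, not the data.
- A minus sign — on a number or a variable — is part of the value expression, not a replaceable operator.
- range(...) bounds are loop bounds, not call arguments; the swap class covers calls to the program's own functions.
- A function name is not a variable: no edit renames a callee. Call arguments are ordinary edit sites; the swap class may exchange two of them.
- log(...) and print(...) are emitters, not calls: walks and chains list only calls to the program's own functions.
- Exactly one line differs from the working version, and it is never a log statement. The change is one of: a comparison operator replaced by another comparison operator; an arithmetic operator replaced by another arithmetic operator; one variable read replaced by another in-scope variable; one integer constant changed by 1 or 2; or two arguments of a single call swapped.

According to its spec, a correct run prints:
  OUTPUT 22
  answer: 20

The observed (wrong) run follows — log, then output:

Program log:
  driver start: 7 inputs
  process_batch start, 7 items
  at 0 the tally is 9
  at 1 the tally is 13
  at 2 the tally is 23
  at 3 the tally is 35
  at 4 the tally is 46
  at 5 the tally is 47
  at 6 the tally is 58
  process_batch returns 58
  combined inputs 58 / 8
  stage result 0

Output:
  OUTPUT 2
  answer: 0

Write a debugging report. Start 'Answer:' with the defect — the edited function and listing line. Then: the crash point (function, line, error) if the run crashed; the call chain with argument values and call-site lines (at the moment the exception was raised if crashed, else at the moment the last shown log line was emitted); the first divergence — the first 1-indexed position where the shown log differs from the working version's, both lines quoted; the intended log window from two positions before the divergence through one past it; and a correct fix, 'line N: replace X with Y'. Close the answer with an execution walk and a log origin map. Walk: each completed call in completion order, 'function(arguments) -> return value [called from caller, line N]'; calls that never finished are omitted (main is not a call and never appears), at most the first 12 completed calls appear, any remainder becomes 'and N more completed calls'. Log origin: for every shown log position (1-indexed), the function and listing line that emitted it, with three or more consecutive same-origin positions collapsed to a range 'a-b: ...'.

Answer: the defect is in shape_report at line 2.
Key observation: Position 12 is the first bad log line: 'stage result 0' should read 'descend: n=8 acc=0'.
Call chain: main.
First divergence: position 12; shown 'stage result 0' vs intended 'descend: n=8 acc=0'.
Intended log window:
  10: process_batch returns 58
  11: combined inputs 58 / 8
  12: descend: n=8 acc=0
  13: descend: n=6 acc=8
Execution walk:
  process_batch([9, 4, 10, 12, 11, 1, 11]) -> 58  [called from count_flags, line 17]
  shape_report(8, 0) -> 0  [called from count_flags, line 20]
  count_flags([9, 4, 10, 12, 11, 1, 11]) -> 0  [called from main, line 26]
Log line origins:
  1: logged in main at line 25
  2: logged in process_batch at line 8
  3-9: logged in process_batch at line 12
  10: logged in process_batch at line 13
  11: logged in count_flags at line 19
  12: logged in main at line 27
A correct fix: line 2: replace `floor` with `step`.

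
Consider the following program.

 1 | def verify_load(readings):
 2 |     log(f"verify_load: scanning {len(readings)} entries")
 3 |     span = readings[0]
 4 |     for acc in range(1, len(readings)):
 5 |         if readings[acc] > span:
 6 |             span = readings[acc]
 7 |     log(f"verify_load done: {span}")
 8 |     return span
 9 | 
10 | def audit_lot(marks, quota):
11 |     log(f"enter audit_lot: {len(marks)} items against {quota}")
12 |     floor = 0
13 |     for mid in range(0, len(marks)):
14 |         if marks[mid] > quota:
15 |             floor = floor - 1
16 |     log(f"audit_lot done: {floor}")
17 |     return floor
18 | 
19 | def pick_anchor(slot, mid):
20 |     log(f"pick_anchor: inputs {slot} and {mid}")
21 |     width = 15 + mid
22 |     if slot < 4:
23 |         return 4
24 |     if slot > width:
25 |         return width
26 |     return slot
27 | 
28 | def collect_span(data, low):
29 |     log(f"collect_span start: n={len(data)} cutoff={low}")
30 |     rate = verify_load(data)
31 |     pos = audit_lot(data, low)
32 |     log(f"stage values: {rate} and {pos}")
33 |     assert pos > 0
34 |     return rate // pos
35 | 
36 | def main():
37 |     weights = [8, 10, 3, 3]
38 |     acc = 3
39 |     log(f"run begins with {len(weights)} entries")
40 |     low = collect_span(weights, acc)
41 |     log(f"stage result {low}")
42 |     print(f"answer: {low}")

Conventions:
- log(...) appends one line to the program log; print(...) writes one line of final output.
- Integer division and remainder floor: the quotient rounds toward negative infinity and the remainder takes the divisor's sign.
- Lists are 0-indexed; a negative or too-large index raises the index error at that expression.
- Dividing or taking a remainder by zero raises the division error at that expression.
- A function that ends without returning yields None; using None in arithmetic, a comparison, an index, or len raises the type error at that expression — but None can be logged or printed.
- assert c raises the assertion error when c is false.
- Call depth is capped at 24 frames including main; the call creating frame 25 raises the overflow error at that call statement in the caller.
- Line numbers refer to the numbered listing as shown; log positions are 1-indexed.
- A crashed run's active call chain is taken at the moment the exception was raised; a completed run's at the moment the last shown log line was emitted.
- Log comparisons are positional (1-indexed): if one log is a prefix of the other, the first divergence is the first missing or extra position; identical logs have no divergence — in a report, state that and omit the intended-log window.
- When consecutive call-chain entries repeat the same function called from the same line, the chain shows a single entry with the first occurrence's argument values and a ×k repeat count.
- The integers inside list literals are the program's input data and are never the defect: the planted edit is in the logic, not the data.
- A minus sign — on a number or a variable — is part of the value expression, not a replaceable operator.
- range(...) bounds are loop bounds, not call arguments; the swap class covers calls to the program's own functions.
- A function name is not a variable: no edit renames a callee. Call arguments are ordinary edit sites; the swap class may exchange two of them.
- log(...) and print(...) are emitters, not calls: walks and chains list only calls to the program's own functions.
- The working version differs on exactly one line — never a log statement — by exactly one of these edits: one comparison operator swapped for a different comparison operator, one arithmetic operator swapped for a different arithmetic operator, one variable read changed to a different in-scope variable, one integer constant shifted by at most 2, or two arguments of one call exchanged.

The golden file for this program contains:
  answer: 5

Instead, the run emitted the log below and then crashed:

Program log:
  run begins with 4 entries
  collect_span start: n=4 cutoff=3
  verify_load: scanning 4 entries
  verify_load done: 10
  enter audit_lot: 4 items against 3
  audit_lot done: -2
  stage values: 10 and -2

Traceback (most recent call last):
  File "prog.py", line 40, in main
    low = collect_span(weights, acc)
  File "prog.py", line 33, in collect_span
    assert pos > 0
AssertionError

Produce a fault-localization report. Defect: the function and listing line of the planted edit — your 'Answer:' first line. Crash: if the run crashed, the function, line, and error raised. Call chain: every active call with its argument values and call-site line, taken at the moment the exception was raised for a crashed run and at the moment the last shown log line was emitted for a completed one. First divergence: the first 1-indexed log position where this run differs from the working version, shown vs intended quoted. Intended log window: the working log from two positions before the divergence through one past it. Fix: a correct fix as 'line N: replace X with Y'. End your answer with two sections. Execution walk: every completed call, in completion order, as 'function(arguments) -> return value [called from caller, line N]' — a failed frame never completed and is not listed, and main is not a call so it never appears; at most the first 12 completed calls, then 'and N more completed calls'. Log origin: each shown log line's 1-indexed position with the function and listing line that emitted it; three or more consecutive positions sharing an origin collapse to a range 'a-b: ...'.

Answer: the defect is in audit_lot at line 15.
The tell: The earliest visible damage is log position 6 — 'audit_lot done: -2' rather than the intended 'audit_lot done: 2'.
Crash: collect_span, line 33, AssertionError.
Call chain: main -> collect_span([8, 10, 3, 3], 3) (called at line 40).
First divergence: position 6 — shown 'audit_lot done: -2', intended 'audit_lot done: 2'.
Intended log window:
  4: verify_load done: 10
  5: enter audit_lot: 4 items against 3
  6: audit_lot done: 2
  7: stage values: 10 and 2
Execution walk:
  verify_load([8, 10, 3, 3]) -> 10  [called from collect_span, line 30]
  audit_lot([8, 10, 3, 3], 3) -> -2  [called from collect_span, line 31]
Log origin:
  1 — main, line 39
  2 — collect_span, line 29
  3 — verify_load, line 2
  4 — verify_load, line 7
  5 — audit_lot, line 11
  6 — audit_lot, line 16
  7 — collect_span, line 32
A correct fix: line 15: replace `-` with `+`.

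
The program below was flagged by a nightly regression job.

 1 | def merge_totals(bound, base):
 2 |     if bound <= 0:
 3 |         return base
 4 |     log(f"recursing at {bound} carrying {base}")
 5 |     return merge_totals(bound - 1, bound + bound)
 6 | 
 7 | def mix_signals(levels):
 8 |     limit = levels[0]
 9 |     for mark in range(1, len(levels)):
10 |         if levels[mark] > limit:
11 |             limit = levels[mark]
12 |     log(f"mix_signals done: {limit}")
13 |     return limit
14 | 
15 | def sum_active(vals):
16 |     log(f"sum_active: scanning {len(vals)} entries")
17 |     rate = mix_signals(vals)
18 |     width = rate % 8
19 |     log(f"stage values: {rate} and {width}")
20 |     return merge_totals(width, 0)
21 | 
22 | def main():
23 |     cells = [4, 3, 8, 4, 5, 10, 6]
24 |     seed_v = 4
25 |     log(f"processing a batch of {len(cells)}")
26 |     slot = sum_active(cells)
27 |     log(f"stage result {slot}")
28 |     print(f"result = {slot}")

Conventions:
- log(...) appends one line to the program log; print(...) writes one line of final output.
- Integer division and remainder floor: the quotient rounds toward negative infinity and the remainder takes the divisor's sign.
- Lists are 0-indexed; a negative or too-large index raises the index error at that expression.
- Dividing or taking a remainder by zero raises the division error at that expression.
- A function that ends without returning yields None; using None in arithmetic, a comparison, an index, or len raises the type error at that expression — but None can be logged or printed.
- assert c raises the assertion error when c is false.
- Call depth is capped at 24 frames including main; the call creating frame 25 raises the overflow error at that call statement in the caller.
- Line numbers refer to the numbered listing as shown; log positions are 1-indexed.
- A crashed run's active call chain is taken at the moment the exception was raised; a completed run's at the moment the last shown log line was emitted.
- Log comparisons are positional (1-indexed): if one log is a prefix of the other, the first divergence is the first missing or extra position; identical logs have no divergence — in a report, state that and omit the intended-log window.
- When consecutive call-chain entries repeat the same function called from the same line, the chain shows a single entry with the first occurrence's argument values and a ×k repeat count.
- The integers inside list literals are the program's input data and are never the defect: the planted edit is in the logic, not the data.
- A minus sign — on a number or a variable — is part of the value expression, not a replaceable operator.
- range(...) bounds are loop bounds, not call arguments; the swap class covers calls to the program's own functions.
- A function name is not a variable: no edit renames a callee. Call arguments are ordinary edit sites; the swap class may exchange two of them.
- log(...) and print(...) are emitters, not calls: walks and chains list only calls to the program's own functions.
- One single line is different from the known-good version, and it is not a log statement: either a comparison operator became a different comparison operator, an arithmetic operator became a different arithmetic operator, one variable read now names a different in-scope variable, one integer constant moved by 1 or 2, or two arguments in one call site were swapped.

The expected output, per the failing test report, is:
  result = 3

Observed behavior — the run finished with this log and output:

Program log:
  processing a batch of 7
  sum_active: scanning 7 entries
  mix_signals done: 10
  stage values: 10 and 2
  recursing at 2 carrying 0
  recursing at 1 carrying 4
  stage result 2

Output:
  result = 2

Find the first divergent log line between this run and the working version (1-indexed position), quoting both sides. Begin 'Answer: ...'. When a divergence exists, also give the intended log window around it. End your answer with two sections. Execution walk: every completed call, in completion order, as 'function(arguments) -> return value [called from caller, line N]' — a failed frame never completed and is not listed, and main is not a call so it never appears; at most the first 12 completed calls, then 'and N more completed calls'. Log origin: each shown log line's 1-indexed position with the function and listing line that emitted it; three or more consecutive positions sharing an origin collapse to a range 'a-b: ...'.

Answer: position 6; shown 'recursing at 1 carrying 4' vs intended 'recursing at 1 carrying 2'.
Intended log window:
  4: stage values: 10 and 2
  5: recursing at 2 carrying 0
  6: recursing at 1 carrying 2
  7: stage result 3
Execution walk:
  mix_signals([4, 3, 8, 4, 5, 10, 6]) -> 10  [called from sum_active, line 17]
  merge_totals(0, 2) -> 2  [called from merge_totals, line 5]
  merge_totals(1, 4) -> 2  [called from merge_totals, line 5]
  merge_totals(2, 0) -> 2  [called from sum_active, line 20]
  sum_active([4, 3, 8, 4, 5, 10, 6]) -> 2  [called from main, line 26]
Origin of each log line:
  1: logged in main at line 25
  2: logged in sum_active at line 16
  3: logged in mix_signals at line 12
  4: logged in sum_active at line 19
  5: logged in merge_totals at line 4
  6: logged in merge_totals at line 4
  7: logged in main at line 27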